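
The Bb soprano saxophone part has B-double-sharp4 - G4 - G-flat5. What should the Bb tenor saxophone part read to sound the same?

B##5 G5 Gb6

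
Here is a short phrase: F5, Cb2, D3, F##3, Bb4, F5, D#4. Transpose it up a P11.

Bb6 Fb3 G4 B#4 Eb6 Bb6 G#5

F5 gives Bb6
Cb2 gives Fb3
D3 gives G4
F##3 gives B#4
Bb4 gives Eb6
F5 gives Bb6
D#4 gives G#5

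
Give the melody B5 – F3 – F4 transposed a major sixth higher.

B5: a sixth up reaches G, and 9 semitones makes it G#6.
F3: a sixth up reaches D, and 9 semitones makes it D4.
F4: a sixth up reaches D, and 9 semitones makes it D5.

G#6 D4 D5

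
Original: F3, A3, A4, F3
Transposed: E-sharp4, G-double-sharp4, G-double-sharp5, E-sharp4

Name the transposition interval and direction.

Take the first pair: F3 → E#4. F to E spans 7 letter names, so the interval is some kind of seventh.
F3 to E#4 is 12 semitones, which makes it an augmented seventh; the second version is higher, so the direction is up.
Checking another pair — F3 → E#4 — gives the same interval.

up an augmented seventh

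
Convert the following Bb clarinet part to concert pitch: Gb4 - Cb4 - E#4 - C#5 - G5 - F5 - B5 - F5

Fb4 Bbb3 D#4 B4 F5 Eb5 A5 Eb5

The Bb clarinet sounds a major second below written, so transpose each written note down a major second.
Gb4 → Fb4
Cb4 → Bbb3
E#4 → D#4
C#5 → B4
G5 → F5
F5 → Eb5
B5 → A5
F5 → Eb5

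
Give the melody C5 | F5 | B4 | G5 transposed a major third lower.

A major third down from C5 gives Ab4.
F5: a third down reaches D, and 4 semitones makes it Db5.
A major third down from B4 gives G4.
A major third down from G5 gives Eb5.

Ab4 Db5 G4 Eb5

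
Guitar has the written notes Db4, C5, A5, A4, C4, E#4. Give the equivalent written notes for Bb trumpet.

First find concert pitch: the guitar sounds a perfect octave below written, so Db4 C5 A5 A4 C4 E#4 sounds Db3 C4 A4 A3 C3 E#3.
Then write for Bb trumpet: it sounds a major second below written, so the part must be a major second above concert.
Db3 → Eb3
C4 → D4
A4 → B4
A3 → B3
C3 → D3
E#3 → F##3

Eb3 D4 B4 B3 D3 F##3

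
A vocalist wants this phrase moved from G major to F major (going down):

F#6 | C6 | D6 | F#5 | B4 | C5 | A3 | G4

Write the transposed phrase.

E6 Bb5 C6 E5 A4 Bb4 G3 F4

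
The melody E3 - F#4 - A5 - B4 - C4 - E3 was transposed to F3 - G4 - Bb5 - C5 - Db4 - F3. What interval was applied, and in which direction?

From E3 to F3 is 2 letter names — a second of some quality.
E3 to F3 is 1 semitone, which makes it a minor second; the second version is higher, so the direction is up.
Checking another pair — E3 → F3 — gives the same interval.

up a minor second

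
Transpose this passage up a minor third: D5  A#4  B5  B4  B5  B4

D5 -> F5
A#4 -> C#5
B5 -> D6
B4 -> D5
B5 -> D6
B4 -> D5

F5 C#5 D6 D5 D6 D5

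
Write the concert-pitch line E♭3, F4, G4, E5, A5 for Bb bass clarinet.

F4 G5 A5 F#6 B6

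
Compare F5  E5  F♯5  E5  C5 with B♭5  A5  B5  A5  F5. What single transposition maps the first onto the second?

up a perfect fourth

From F5 to Bb5 is 4 letter names — a fourth of some quality.
F5 to Bb5 is 5 semitones, which makes it a perfect fourth; the second version is higher, so the direction is up.
Checking another pair — C5 → F5 — gives the same interval.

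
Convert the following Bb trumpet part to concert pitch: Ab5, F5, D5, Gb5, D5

Gb5 Eb5 C5 Fb5 C5

Written C4 on the Bb trumpet sounds as Bb3, a major second lower; apply that shift to every note.
Ab5 to Gb5
F5 to Eb5
D5 to C5
Gb5 to Fb5
D5 to C5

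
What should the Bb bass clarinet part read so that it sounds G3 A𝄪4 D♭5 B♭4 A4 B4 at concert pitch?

A4 B##5 Eb6 C6 B5 C#6

Written C4 sounds as Bb2 on the Bb bass clarinet, so concert pitches are written a major ninth up.
G3 to A4
A##4 to B##5
Db5 to Eb6
Bb4 to C6
A4 to B5
B4 to C#6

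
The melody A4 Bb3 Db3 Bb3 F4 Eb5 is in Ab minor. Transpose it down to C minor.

C#4 D3 F2 D3 A3 G4

Ab minor to C minor down is a minor sixth, so every note moves down by that interval.
A4 gives C#4
Bb3 gives D3
Db3 gives F2
Bb3 gives D3
F4 gives A3
Eb5 gives G4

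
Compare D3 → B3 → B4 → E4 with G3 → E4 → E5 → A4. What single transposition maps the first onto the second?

up a perfect fourth

Take the first pair: D3 → G3. D to G spans 4 letter names, so the interval is some kind of fourth.
D3 to G3 is 5 semitones, which makes it a perfect fourth; the second version is higher, so the direction is up.
Checking another pair — E4 → A4 — gives the same interval.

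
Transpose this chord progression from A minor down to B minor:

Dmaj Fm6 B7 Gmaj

A minor down to B minor is a minor seventh; each chord root moves by that interval while the quality stays the same.
Dmaj: root D down a minor seventh → E, giving Emaj.
Fm6: root F down a minor seventh → G, giving Gm6.
B7: root B down a minor seventh → C#, giving C#7.
Gmaj: root G down a minor seventh → A, giving Amaj.

Emaj Gm6 C#7 Amaj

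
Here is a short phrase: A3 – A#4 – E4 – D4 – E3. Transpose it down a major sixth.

A3 down a major sixth is C3.
A#4 down a major sixth is C#4.
E4 down a major sixth is G3.
D4 down a major sixth is F3.
E3 down a major sixth is G2.

C3 C#4 G3 F3 G2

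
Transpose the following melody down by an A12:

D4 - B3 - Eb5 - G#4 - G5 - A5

D4 → Gb2
B3 → Eb2
Eb5 → Abb3
G#4 → C3
G5 → Cb4
A5 → Db4

Gb2 Eb2 Abb3 C3 Cb4 Db4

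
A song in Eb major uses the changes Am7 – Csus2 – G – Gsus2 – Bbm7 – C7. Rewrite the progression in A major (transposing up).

D#m7 F#sus2 C# C#sus2 Em7 F#7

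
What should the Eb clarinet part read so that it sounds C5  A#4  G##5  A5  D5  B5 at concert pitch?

A4 F##4 E##5 F#5 B4 G#5

The Eb clarinet sounds a minor third above written, so the written part must be a minor third below concert — transpose each note down.
C5 to A4
A#4 to F##4
G##5 to E##5
A5 to F#5
D5 to B4
B5 to G#5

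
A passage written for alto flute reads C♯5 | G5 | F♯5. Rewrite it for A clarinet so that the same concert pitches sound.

B4 F5 E5

First find concert pitch: the alto flute sounds a perfect fourth below written, so C♯5 G5 F♯5 sounds G#4 D5 C#5.
Then write for A clarinet: it sounds a minor third below written, so the part must be a minor third above concert.
G#4 → B4
D5 → F5
C#5 → E5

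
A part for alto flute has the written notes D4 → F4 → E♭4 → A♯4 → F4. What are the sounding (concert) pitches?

A3 C4 Bb3 E#4 C4

The alto flute sounds a perfect fourth below written, so transpose each written note down a perfect fourth.
D4 -> A3
F4 -> C4
Eb4 -> Bb3
A#4 -> E#4
F4 -> C4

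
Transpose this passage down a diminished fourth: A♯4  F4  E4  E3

A#4: a fourth down reaches E, and 4 semitones makes it E##4.
A diminished fourth down from F4 gives C#4.
A diminished fourth down from E4 gives B#3.
E3 down a diminished fourth is B#2.

E##4 C#4 B#3 B#2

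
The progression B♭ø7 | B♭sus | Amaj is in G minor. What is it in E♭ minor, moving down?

G minor down to E♭ minor is a major third; each chord root moves by that interval while the quality stays the same.
B♭ø7: root B♭ down a major third → Gb, giving Gbø7.
B♭sus: root B♭ down a major third → Gb, giving Gbsus.
Amaj: root A down a major third → F, giving Fmaj.

Gbø7 Gbsus Fmaj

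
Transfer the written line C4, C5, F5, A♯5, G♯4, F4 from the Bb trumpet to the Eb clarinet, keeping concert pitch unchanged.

G3 G4 C5 E#5 D#4 C4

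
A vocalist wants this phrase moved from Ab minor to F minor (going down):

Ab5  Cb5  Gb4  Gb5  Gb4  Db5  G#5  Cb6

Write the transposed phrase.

Ab minor to F minor down is a minor third, so every note moves down by that interval.
Ab5 to F5
Cb5 to Ab4
Gb4 to Eb4
Gb5 to Eb5
Gb4 to Eb4
Db5 to Bb4
G#5 to E#5
Cb6 to Ab5

F5 Ab4 Eb4 Eb5 Eb4 Bb4 E#5 Ab5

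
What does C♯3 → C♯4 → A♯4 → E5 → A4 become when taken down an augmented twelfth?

An augmented twelfth down from C#3 gives F1.
C#4: a twelfth down reaches F, and 20 semitones makes it F2.
A#4: a twelfth down reaches D, and 20 semitones makes it D3.
An augmented twelfth down from E5 gives Ab3.
A4: a twelfth down reaches D, and 20 semitones makes it Db3.

F1 F2 D3 Ab3 Db3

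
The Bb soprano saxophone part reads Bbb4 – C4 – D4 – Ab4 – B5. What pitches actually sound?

Abb4 Bb3 C4 Gb4 A5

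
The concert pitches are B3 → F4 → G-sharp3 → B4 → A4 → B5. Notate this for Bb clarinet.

Written C4 sounds as Bb3 on the Bb clarinet, so concert pitches are written a major second up.
B3 -> C#4
F4 -> G4
G#3 -> A#3
B4 -> C#5
A4 -> B4
B5 -> C#6

C#4 G4 A#3 C#5 B4 C#6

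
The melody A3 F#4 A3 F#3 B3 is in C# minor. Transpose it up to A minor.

C# minor to A minor up is a minor sixth, so every note moves up by that interval.
A3 → F4
F#4 → D5
A3 → F4
F#3 → D4
B3 → G4

F4 D5 F4 D4 G4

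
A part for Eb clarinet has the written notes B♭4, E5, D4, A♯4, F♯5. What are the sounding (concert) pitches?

Db5 G5 F4 C#5 A5

Written C4 on the Eb clarinet sounds as Eb4, a minor third higher; apply that shift to every note.
Bb4 gives Db5
E5 gives G5
D4 gives F4
A#4 gives C#5
F#5 gives A5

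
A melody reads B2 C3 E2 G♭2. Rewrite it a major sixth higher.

G#3 A3 C#3 Eb3

B2: a sixth up reaches G, and 9 semitones makes it G#3.
C3: a sixth up reaches A, and 9 semitones makes it A3.
E2 up a major sixth is C#3.
A major sixth up from Gb2 gives Eb3.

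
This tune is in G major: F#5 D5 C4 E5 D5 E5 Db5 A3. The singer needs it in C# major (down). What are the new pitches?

G major to C# major down is a diminished fifth, so every note moves down by that interval.
F#5 to B#4
D5 to G#4
C4 to F#3
E5 to A#4
D5 to G#4
E5 to A#4
Db5 to G4
A3 to D#3

B#4 G#4 F#3 A#4 G#4 A#4 G4 D#3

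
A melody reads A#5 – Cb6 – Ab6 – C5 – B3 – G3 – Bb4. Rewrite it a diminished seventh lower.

B##4 D5 B5 D#4 C##3 A#2 C#4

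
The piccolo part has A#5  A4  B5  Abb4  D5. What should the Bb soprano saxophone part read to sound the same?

B#6 B5 C#7 Bbb5 E6

First find concert pitch: the piccolo sounds a perfect octave above written, so A#5 A4 B5 Abb4 D5 sounds A#6 A5 B6 Abb5 D6.
Then write for Bb soprano saxophone: it sounds a major second below written, so the part must be a major second above concert.
A#6 → B#6
A5 → B5
B6 → C#7
Abb5 → Bbb5
D6 → E6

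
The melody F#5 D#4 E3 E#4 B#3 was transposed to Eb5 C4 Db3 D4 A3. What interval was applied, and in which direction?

Take the first pair: F#5 → Eb5. F to E spans 2 letter names, so the interval is some kind of second.
Eb5 to F#5 is 3 semitones, which makes it an augmented second; the second version is lower, so the direction is down.
Checking another pair — B#3 → A3 — gives the same interval.

down an augmented second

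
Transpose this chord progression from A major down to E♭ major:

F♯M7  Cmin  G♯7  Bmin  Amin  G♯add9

CM7 Gbmin D7 Fmin Ebmin Dadd9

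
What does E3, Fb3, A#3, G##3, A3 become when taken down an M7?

E3: a seventh down reaches F, and 11 semitones makes it F2.
Fb3: a seventh down reaches G, and 11 semitones makes it Gbb2.
A#3: a seventh down reaches B, and 11 semitones makes it B2.
G##3 down a major seventh is A#2.
A3: a seventh down reaches B, and 11 semitones makes it Bb2.

F2 Gbb2 B2 A#2 Bb2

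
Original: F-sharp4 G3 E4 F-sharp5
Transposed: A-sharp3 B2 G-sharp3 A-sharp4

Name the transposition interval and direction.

From F#4 to A#3 is 6 letter names — a sixth of some quality.
A#3 to F#4 is 8 semitones, which makes it a minor sixth; the second version is lower, so the direction is down.
Checking another pair — F#5 → A#4 — gives the same interval.

down a minor sixth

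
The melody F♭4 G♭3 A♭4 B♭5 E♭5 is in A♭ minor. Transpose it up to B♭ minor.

Gb4 Ab3 Bb4 C6 F5

From A♭ up to B♭ is a major second; apply that to each pitch.
Fb4 to Gb4
Gb3 to Ab3
Ab4 to Bb4
Bb5 to C6
Eb5 to F5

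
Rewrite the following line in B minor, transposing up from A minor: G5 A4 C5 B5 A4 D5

A5 B4 D5 C#6 B4 E5

From A up to B is a major second; apply that to each pitch.
G5 becomes A5
A4 becomes B4
C5 becomes D5
B5 becomes C#6
A4 becomes B4
D5 becomes E5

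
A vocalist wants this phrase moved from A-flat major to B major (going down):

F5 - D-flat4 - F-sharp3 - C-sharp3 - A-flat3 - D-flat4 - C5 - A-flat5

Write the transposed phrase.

A-flat major to B major down is a diminished seventh, so every note moves down by that interval.
F5 becomes G#4
Db4 becomes E3
F#3 becomes G##2
C#3 becomes D##2
Ab3 becomes B2
Db4 becomes E3
C5 becomes D#4
Ab5 becomes B4

G#4 E3 G##2 D##2 B2 E3 D#4 B4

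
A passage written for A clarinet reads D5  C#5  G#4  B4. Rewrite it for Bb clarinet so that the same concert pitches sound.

C#5 B#4 F##4 A#4

First find concert pitch: the A clarinet sounds a minor third below written, so D5 C#5 G#4 B4 sounds B4 A#4 E#4 G#4.
Then write for Bb clarinet: it sounds a major second below written, so the part must be a major second above concert.
B4 → C#5
A#4 → B#4
E#4 → F##4
G#4 → A#4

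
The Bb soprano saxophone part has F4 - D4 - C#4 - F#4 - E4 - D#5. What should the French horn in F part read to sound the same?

First find concert pitch: the Bb soprano saxophone sounds a major second below written, so F4 D4 C#4 F#4 E4 D#5 sounds Eb4 C4 B3 E4 D4 C#5.
Then write for French horn in F: it sounds a perfect fifth below written, so the part must be a perfect fifth above concert.
Eb4 → Bb4
C4 → G4
B3 → F#4
E4 → B4
D4 → A4
C#5 → G#5

Bb4 G4 F#4 B4 A4 G#5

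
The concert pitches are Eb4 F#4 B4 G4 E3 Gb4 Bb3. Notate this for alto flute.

Ab4 B4 E5 C5 A3 Cb5 Eb4

The alto flute sounds a perfect fourth below written, so the written part must be a perfect fourth above concert — transpose each note up.
Eb4 -> Ab4
F#4 -> B4
B4 -> E5
G4 -> C5
E3 -> A3
Gb4 -> Cb5
Bb3 -> Eb4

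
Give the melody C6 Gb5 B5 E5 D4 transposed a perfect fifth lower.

C6 to F5
Gb5 to Cb5
B5 to E5
E5 to A4
D4 to G3

F5 Cb5 E5 A4 G3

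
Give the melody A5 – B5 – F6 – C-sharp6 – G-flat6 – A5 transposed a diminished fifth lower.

D#5 E#5 B5 F##5 C6 D#5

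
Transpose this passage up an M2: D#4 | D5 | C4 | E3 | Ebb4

D#4 becomes E#4
D5 becomes E5
C4 becomes D4
E3 becomes F#3
Ebb4 becomes Fb4

E#4 E5 D4 F#3 Fb4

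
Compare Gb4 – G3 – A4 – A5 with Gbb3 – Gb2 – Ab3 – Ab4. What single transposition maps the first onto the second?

down an augmented octave

Take the first pair: Gb4 → Gbb3. G to G spans 8 letter names, so the interval is some kind of octave.
Gbb3 to Gb4 is 13 semitones, which makes it an augmented octave; the second version is lower, so the direction is down.
Checking another pair — A5 → Ab4 — gives the same interval.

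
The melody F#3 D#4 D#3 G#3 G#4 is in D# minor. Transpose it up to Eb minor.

Gb3 Eb4 Eb3 Ab3 Ab4

D# minor to Eb minor up is a diminished second, so every note moves up by that interval.
F#3 → Gb3
D#4 → Eb4
D#3 → Eb3
G#3 → Ab3
G#4 → Ab4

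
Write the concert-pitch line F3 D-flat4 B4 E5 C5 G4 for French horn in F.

C4 Ab4 F#5 B5 G5 D5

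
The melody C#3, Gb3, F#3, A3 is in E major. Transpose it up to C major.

From E up to C is a minor sixth; apply that to each pitch.
C#3 becomes A3
Gb3 becomes Ebb4
F#3 becomes D4
A3 becomes F4

A3 Ebb4 D4 F4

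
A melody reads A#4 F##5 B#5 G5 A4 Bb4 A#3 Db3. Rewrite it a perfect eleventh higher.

D#6 B#6 E#7 C7 D6 Eb6 D#5 Gb4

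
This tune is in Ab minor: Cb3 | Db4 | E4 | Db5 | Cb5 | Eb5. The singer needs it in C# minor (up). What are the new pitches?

E3 F#4 G##4 F#5 E5 G#5

From Ab up to C# is an augmented third; apply that to each pitch.
Cb3 → E3
Db4 → F#4
E4 → G##4
Db5 → F#5
Cb5 → E5
Eb5 → G#5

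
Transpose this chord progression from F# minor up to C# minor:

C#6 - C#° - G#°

F# minor up to C# minor is a perfect fifth; each chord root moves by that interval while the quality stays the same.
C#6: root C# up a perfect fifth → G#, giving G#6.
C#°: root C# up a perfect fifth → G#, giving G#°.
G#°: root G# up a perfect fifth → D#, giving D#°.

G#6 G#° D#°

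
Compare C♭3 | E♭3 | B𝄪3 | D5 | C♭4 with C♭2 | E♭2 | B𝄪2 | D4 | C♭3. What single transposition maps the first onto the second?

From Cb3 to Cb2 is 8 letter names — an octave of some quality.
Cb2 to Cb3 is 12 semitones, which makes it a perfect octave; the second version is lower, so the direction is down.
Checking another pair — Cb4 → Cb3 — gives the same interval.

down a perfect octave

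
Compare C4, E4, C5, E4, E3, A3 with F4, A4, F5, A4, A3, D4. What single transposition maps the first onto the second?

up a perfect fourth

Take the first pair: C4 → F4. C to F spans 4 letter names, so the interval is some kind of fourth.
C4 to F4 is 5 semitones, which makes it a perfect fourth; the second version is higher, so the direction is up.
Checking another pair — A3 → D4 — gives the same interval.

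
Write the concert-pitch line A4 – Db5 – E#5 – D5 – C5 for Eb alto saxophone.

F#5 Bb5 C##6 B5 A5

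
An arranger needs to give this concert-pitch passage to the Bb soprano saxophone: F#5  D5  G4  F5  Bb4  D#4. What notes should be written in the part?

Written C4 sounds as Bb3 on the Bb soprano saxophone, so concert pitches are written a major second up.
F#5 becomes G#5
D5 becomes E5
G4 becomes A4
F5 becomes G5
Bb4 becomes C5
D#4 becomes E#4

G#5 E5 A4 G5 C5 E#4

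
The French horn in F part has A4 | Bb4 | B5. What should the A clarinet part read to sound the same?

F4 Gb4 G5

First find concert pitch: the French horn in F sounds a perfect fifth below written, so A4 Bb4 B5 sounds D4 Eb4 E5.
Then write for A clarinet: it sounds a minor third below written, so the part must be a minor third above concert.
D4 → F4
Eb4 → Gb4
E5 → G5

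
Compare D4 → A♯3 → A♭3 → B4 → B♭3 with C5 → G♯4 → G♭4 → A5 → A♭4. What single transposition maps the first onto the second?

up a minor seventh

Take the first pair: D4 → C5. D to C spans 7 letter names, so the interval is some kind of seventh.
D4 to C5 is 10 semitones, which makes it a minor seventh; the second version is higher, so the direction is up.
Checking another pair — Bb3 → Ab4 — gives the same interval.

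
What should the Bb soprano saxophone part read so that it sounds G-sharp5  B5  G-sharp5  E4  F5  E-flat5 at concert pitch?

The Bb soprano saxophone sounds a major second below written, so the written part must be a major second above concert — transpose each note up.
G#5 -> A#5
B5 -> C#6
G#5 -> A#5
E4 -> F#4
F5 -> G5
Eb5 -> F5

A#5 C#6 A#5 F#4 G5 F5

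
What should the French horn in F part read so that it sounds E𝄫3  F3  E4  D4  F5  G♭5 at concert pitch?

Bbb3 C4 B4 A4 C6 Db6

The French horn in F sounds a perfect fifth below written, so the written part must be a perfect fifth above concert — transpose each note up.
Ebb3 -> Bbb3
F3 -> C4
E4 -> B4
D4 -> A4
F5 -> C6
Gb5 -> Db6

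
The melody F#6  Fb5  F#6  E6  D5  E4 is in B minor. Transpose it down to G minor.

B minor to G minor down is a major third, so every note moves down by that interval.
F#6 gives D6
Fb5 gives Dbb5
F#6 gives D6
E6 gives C6
D5 gives Bb4
E4 gives C4

D6 Dbb5 D6 C6 Bb4 C4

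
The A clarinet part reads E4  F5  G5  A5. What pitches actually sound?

C#4 D5 E5 F#5

The A clarinet sounds a minor third below written, so transpose each written note down a minor third.
E4 becomes C#4
F5 becomes D5
G5 becomes E5
A5 becomes F#5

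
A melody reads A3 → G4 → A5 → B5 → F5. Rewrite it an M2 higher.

A3 to B3
G4 to A4
A5 to B5
B5 to C#6
F5 to G5

B3 A4 B5 C#6 G5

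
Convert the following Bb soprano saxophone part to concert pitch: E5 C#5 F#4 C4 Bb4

D5 B4 E4 Bb3 Ab4

Written C4 on the Bb soprano saxophone sounds as Bb3, a major second lower; apply that shift to every note.
E5 gives D5
C#5 gives B4
F#4 gives E4
C4 gives Bb3
Bb4 gives Ab4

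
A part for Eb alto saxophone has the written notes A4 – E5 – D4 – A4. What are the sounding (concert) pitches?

C4 G4 F3 C4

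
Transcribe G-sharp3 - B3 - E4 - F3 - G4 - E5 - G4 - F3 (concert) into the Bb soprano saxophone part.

A#3 C#4 F#4 G3 A4 F#5 A4 G3

Written C4 sounds as Bb3 on the Bb soprano saxophone, so concert pitches are written a major second up.
G#3 -> A#3
B3 -> C#4
E4 -> F#4
F3 -> G3
G4 -> A4
E5 -> F#5
G4 -> A4
F3 -> G3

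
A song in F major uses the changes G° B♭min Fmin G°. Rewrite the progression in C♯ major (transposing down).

F major down to C♯ major is a diminished fourth; each chord root moves by that interval while the quality stays the same.
G°: root G down a diminished fourth → D#, giving D#°.
B♭min: root B♭ down a diminished fourth → F#, giving F#min.
Fmin: root F down a diminished fourth → C#, giving C#min.
G°: root G down a diminished fourth → D#, giving D#°.

D#° F#min C#min D#°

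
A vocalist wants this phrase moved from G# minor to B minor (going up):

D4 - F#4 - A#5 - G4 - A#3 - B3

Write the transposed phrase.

G# minor to B minor up is a minor third, so every note moves up by that interval.
D4 → F4
F#4 → A4
A#5 → C#6
G4 → Bb4
A#3 → C#4
B3 → D4

F4 A4 C#6 Bb4 C#4 D4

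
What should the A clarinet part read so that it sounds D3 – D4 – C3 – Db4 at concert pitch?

F3 F4 Eb3 Fb4

Written C4 sounds as A3 on the A clarinet, so concert pitches are written a minor third up.
D3 → F3
D4 → F4
C3 → Eb3
Db4 → Fb4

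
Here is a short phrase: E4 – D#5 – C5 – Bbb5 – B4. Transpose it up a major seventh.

D#5 C##6 B5 Ab6 A#5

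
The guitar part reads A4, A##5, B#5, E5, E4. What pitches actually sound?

A3 A##4 B#4 E4 E3

The guitar sounds a perfect octave below written, so transpose each written note down a perfect octave.
A4 becomes A3
A##5 becomes A##4
B#5 becomes B#4
E5 becomes E4
E4 becomes E3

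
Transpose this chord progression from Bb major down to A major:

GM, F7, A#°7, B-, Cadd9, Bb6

F#M E7 G##°7 A#- Badd9 A6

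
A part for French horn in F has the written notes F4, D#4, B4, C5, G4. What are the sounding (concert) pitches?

The French horn in F sounds a perfect fifth below written, so transpose each written note down a perfect fifth.
F4 to Bb3
D#4 to G#3
B4 to E4
C5 to F4
G4 to C4

Bb3 G#3 E4 F4 C4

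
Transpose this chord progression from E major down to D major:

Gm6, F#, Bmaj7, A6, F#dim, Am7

Fm6 E Amaj7 G6 Edim Gm7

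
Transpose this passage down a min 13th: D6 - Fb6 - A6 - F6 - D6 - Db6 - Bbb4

F#4 Ab4 C#5 A4 F#4 F4 Db3

A minor thirteenth down from D6 gives F#4.
Fb6 down a minor thirteenth is Ab4.
A6: a thirteenth down reaches C, and 20 semitones makes it C#5.
F6: a thirteenth down reaches A, and 20 semitones makes it A4.
A minor thirteenth down from D6 gives F#4.
A minor thirteenth down from Db6 gives F4.
Bbb4 down a minor thirteenth is Db3.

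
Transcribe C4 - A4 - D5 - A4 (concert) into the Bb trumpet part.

D4 B4 E5 B4

Written C4 sounds as Bb3 on the Bb trumpet, so concert pitches are written a major second up.
C4 becomes D4
A4 becomes B4
D5 becomes E5
A4 becomes B4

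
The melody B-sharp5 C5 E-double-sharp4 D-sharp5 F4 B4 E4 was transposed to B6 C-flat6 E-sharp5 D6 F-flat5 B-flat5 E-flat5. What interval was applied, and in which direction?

up a diminished octave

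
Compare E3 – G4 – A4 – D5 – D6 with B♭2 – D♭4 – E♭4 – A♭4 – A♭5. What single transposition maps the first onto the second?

From E3 to Bb2 is 4 letter names — a fourth of some quality.
Bb2 to E3 is 6 semitones, which makes it an augmented fourth; the second version is lower, so the direction is down.
Checking another pair — D6 → Ab5 — gives the same interval.

down an augmented fourth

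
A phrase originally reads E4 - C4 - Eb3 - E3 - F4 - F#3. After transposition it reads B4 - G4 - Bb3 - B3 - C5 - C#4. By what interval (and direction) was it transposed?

up a perfect fifth

Take the first pair: E4 → B4. E to B spans 5 letter names, so the interval is some kind of fifth.
E4 to B4 is 7 semitones, which makes it a perfect fifth; the second version is higher, so the direction is up.
Checking another pair — F#3 → C#4 — gives the same interval.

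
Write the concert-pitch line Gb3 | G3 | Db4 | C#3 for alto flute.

Cb4 C4 Gb4 F#3

The alto flute sounds a perfect fourth below written, so the written part must be a perfect fourth above concert — transpose each note up.
Gb3 to Cb4
G3 to C4
Db4 to Gb4
C#3 to F#3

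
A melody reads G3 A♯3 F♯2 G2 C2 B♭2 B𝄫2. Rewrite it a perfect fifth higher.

A perfect fifth up from G3 gives D4.
A#3 up a perfect fifth is E#4.
F#2 up a perfect fifth is C#3.
G2: a fifth up reaches D, and 7 semitones makes it D3.
A perfect fifth up from C2 gives G2.
Bb2 up a perfect fifth is F3.
A perfect fifth up from Bbb2 gives Fb3.

D4 E#4 C#3 D3 G2 F3 Fb3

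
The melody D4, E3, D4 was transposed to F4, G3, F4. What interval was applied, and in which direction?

up a minor third

Take the first pair: D4 → F4. D to F spans 3 letter names, so the interval is some kind of third.
D4 to F4 is 3 semitones, which makes it a minor third; the second version is higher, so the direction is up.
Checking another pair — D4 → F4 — gives the same interval.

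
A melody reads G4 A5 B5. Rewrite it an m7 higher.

A minor seventh up from G4 gives F5.
A5: a seventh up reaches G, and 10 semitones makes it G6.
B5 up a minor seventh is A6.

F5 G6 A6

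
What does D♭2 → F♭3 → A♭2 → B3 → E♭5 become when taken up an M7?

Db2 to C3
Fb3 to Eb4
Ab2 to G3
B3 to A#4
Eb5 to D6

C3 Eb4 G3 A#4 D6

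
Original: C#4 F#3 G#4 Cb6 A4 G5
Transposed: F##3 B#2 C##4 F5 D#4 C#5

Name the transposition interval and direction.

Take the first pair: C#4 → F##3. C to F spans 5 letter names, so the interval is some kind of fifth.
F##3 to C#4 is 6 semitones, which makes it a diminished fifth; the second version is lower, so the direction is down.
Checking another pair — G5 → C#5 — gives the same interval.

down a diminished fifth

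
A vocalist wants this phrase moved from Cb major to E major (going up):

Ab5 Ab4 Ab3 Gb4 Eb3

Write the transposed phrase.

C#6 C#5 C#4 B4 G#3

From Cb up to E is an augmented third; apply that to each pitch.
Ab5 gives C#6
Ab4 gives C#5
Ab3 gives C#4
Gb4 gives B4
Eb3 gives G#3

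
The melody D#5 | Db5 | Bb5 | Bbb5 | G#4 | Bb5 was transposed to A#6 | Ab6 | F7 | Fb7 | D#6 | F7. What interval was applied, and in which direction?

up a perfect twelfth

From D#5 to A#6 is 12 letter names — a twelfth of some quality.
D#5 to A#6 is 19 semitones, which makes it a perfect twelfth; the second version is higher, so the direction is up.
Checking another pair — Bb5 → F7 — gives the same interval.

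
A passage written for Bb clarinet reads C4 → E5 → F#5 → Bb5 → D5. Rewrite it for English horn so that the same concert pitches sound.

First find concert pitch: the Bb clarinet sounds a major second below written, so C4 E5 F#5 Bb5 D5 sounds Bb3 D5 E5 Ab5 C5.
Then write for English horn: it sounds a perfect fifth below written, so the part must be a perfect fifth above concert.
Bb3 → F4
D5 → A5
E5 → B5
Ab5 → Eb6
C5 → G5

F4 A5 B5 Eb6 G5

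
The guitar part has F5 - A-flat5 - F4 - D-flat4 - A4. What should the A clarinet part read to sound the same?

First find concert pitch: the guitar sounds a perfect octave below written, so F5 A-flat5 F4 D-flat4 A4 sounds F4 Ab4 F3 Db3 A3.
Then write for A clarinet: it sounds a minor third below written, so the part must be a minor third above concert.
F4 → Ab4
Ab4 → Cb5
F3 → Ab3
Db3 → Fb3
A3 → C4

Ab4 Cb5 Ab3 Fb3 C4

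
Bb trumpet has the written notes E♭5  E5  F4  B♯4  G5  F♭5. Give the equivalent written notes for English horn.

Ab5 A5 Bb4 E#5 C6 Bbb5

First find concert pitch: the Bb trumpet sounds a major second below written, so E♭5 E5 F4 B♯4 G5 F♭5 sounds Db5 D5 Eb4 A#4 F5 Ebb5.
Then write for English horn: it sounds a perfect fifth below written, so the part must be a perfect fifth above concert.
Db5 → Ab5
D5 → A5
Eb4 → Bb4
A#4 → E#5
F5 → C6
Ebb5 → Bbb5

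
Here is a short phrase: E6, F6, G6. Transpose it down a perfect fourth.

E6 gives B5
F6 gives C6
G6 gives D6

B5 C6 D6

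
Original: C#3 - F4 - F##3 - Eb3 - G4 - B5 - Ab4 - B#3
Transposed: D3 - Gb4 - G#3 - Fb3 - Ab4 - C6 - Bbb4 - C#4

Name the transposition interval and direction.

Take the first pair: C#3 → D3. C to D spans 2 letter names, so the interval is some kind of second.
C#3 to D3 is 1 semitone, which makes it a minor second; the second version is higher, so the direction is up.
Checking another pair — B#3 → C#4 — gives the same interval.

up a minor second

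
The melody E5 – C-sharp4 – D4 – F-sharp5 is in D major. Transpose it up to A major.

B5 G#4 A4 C#6

D major to A major up is a perfect fifth, so every note moves up by that interval.
E5 → B5
C#4 → G#4
D4 → A4
F#5 → C#6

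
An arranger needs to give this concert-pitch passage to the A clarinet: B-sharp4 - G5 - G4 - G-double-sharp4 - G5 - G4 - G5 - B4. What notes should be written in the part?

D#5 Bb5 Bb4 B#4 Bb5 Bb4 Bb5 D5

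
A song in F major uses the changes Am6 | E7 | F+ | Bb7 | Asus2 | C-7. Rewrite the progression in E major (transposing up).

G#m6 D#7 E+ A7 G#sus2 B-7

F major up to E major is a major seventh; each chord root moves by that interval while the quality stays the same.
Am6: root A up a major seventh → G#, giving G#m6.
E7: root E up a major seventh → D#, giving D#7.
F+: root F up a major seventh → E, giving E+.
Bb7: root Bb up a major seventh → A, giving A7.
Asus2: root A up a major seventh → G#, giving G#sus2.
C-7: root C up a major seventh → B, giving B-7.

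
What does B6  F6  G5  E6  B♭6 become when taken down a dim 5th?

E#6 B5 C#5 A#5 E6

B6 → E#6
F6 → B5
G5 → C#5
E6 → A#5
Bb6 → E6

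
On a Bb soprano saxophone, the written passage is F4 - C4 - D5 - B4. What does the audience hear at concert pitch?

Eb4 Bb3 C5 A4

Written C4 on the Bb soprano saxophone sounds as Bb3, a major second lower; apply that shift to every note.
F4 -> Eb4
C4 -> Bb3
D5 -> C5
B4 -> A4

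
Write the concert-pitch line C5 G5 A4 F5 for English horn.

G5 D6 E5 C6

Written C4 sounds as F3 on the English horn, so concert pitches are written a perfect fifth up.
C5 -> G5
G5 -> D6
A4 -> E5
F5 -> C6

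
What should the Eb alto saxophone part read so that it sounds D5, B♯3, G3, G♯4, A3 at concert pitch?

The Eb alto saxophone sounds a major sixth below written, so the written part must be a major sixth above concert — transpose each note up.
D5 -> B5
B#3 -> G##4
G3 -> E4
G#4 -> E#5
A3 -> F#4

B5 G##4 E4 E#5 F#4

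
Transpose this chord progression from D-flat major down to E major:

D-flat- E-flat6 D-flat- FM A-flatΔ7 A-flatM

D-flat major down to E major is a diminished seventh; each chord root moves by that interval while the quality stays the same.
D-flat-: root D-flat down a diminished seventh → E, giving E-.
E-flat6: root E-flat down a diminished seventh → F#, giving F#6.
D-flat-: root D-flat down a diminished seventh → E, giving E-.
FM: root F down a diminished seventh → G#, giving G#M.
A-flatΔ7: root A-flat down a diminished seventh → B, giving BΔ7.
A-flatM: root A-flat down a diminished seventh → B, giving BM.

E- F#6 E- G#M BΔ7 BM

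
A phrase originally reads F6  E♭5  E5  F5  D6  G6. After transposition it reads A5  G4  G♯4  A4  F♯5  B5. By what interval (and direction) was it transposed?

Take the first pair: F6 → A5. F to A spans 6 letter names, so the interval is some kind of sixth.
A5 to F6 is 8 semitones, which makes it a minor sixth; the second version is lower, so the direction is down.
Checking another pair — G6 → B5 — gives the same interval.

down a minor sixth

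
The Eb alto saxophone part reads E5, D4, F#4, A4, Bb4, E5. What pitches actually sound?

The Eb alto saxophone sounds a major sixth below written, so transpose each written note down a major sixth.
E5 becomes G4
D4 becomes F3
F#4 becomes A3
A4 becomes C4
Bb4 becomes Db4
E5 becomes G4

G4 F3 A3 C4 Db4 G4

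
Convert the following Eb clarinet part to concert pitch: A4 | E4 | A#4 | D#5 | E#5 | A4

The Eb clarinet sounds a minor third above written, so transpose each written note up a minor third.
A4 to C5
E4 to G4
A#4 to C#5
D#5 to F#5
E#5 to G#5
A4 to C5

C5 G4 C#5 F#5 G#5 C5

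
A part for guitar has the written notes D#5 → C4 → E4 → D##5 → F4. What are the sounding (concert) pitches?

D#4 C3 E3 D##4 F3

Written C4 on the guitar sounds as C3, a perfect octave lower; apply that shift to every note.
D#5 -> D#4
C4 -> C3
E4 -> E3
D##5 -> D##4
F4 -> F3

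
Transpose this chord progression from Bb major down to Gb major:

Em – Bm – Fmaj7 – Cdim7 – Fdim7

Bb major down to Gb major is a major third; each chord root moves by that interval while the quality stays the same.
Em: root E down a major third → C, giving Cm.
Bm: root B down a major third → G, giving Gm.
Fmaj7: root F down a major third → Db, giving Dbmaj7.
Cdim7: root C down a major third → Ab, giving Abdim7.
Fdim7: root F down a major third → Db, giving Dbdim7.

Cm Gm Dbmaj7 Abdim7 Dbdim7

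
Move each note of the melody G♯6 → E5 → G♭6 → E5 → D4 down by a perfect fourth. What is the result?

D#6 B4 Db6 B4 A3

G#6: a fourth down reaches D, and 5 semitones makes it D#6.
E5 down a perfect fourth is B4.
Gb6 down a perfect fourth is Db6.
E5 down a perfect fourth is B4.
D4: a fourth down reaches A, and 5 semitones makes it A3.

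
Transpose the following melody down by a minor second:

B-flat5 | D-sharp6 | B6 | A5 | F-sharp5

A5 C##6 A#6 G#5 E#5

Bb5 down a minor second is A5.
A minor second down from D#6 gives C##6.
B6: a second down reaches A, and 1 semitone makes it A#6.
A5 down a minor second is G#5.
F#5: a second down reaches E, and 1 semitone makes it E#5.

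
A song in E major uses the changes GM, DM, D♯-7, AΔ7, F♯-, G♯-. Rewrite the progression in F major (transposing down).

AbM EbM E-7 BbΔ7 G- A-

E major down to F major is a major seventh; each chord root moves by that interval while the quality stays the same.
GM: root G down a major seventh → Ab, giving AbM.
DM: root D down a major seventh → Eb, giving EbM.
D♯-7: root D♯ down a major seventh → E, giving E-7.
AΔ7: root A down a major seventh → Bb, giving BbΔ7.
F♯-: root F♯ down a major seventh → G, giving G-.
G♯-: root G♯ down a major seventh → A, giving A-.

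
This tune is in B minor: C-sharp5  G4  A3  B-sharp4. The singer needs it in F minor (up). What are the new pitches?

G5 Db5 Eb4 F#5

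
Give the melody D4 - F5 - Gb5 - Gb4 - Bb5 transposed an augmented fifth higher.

A#4 C#6 D6 D5 F#6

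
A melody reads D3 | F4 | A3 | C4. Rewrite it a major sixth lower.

A major sixth down from D3 gives F2.
A major sixth down from F4 gives Ab3.
A3 down a major sixth is C3.
C4 down a major sixth is Eb3.

F2 Ab3 C3 Eb3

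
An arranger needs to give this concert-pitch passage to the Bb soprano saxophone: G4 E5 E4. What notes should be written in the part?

Written C4 sounds as Bb3 on the Bb soprano saxophone, so concert pitches are written a major second up.
G4 -> A4
E5 -> F#5
E4 -> F#4

A4 F#5 F#4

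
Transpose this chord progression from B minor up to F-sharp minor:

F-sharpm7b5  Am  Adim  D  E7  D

C#m7b5 Em Edim A B7 A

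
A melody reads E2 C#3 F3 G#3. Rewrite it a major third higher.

E2 to G#2
C#3 to E#3
F3 to A3
G#3 to B#3

G#2 E#3 A3 B#3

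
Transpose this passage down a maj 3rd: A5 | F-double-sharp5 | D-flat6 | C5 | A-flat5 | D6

A major third down from A5 gives F5.
F##5 down a major third is D#5.
A major third down from Db6 gives Bbb5.
C5: a third down reaches A, and 4 semitones makes it Ab4.
Ab5 down a major third is Fb5.
A major third down from D6 gives Bb5.

F5 D#5 Bbb5 Ab4 Fb5 Bb5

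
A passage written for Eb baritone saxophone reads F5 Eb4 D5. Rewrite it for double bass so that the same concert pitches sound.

Ab4 Gb3 F4

First find concert pitch: the Eb baritone saxophone sounds a major thirteenth below written, so F5 Eb4 D5 sounds Ab3 Gb2 F3.
Then write for double bass: it sounds a perfect octave below written, so the part must be a perfect octave above concert.
Ab3 → Ab4
Gb2 → Gb3
F3 → F4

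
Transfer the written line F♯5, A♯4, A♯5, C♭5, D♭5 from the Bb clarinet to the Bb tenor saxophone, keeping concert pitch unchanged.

First find concert pitch: the Bb clarinet sounds a major second below written, so F♯5 A♯4 A♯5 C♭5 D♭5 sounds E5 G#4 G#5 Bbb4 Cb5.
Then write for Bb tenor saxophone: it sounds a major ninth below written, so the part must be a major ninth above concert.
E5 → F#6
G#4 → A#5
G#5 → A#6
Bbb4 → Cb6
Cb5 → Db6

F#6 A#5 A#6 Cb6 Db6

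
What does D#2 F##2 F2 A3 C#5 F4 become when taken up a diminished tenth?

F3 A3 Abb3 Cb5 Eb6 Abb5

D#2 up a diminished tenth is F3.
F##2: a tenth up reaches A, and 14 semitones makes it A3.
A diminished tenth up from F2 gives Abb3.
A3: a tenth up reaches C, and 14 semitones makes it Cb5.
C#5: a tenth up reaches E, and 14 semitones makes it Eb6.
A diminished tenth up from F4 gives Abb5.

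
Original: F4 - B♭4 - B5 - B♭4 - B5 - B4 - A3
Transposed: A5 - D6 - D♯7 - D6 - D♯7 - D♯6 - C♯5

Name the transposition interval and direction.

Take the first pair: F4 → A5. F to A spans 10 letter names, so the interval is some kind of tenth.
F4 to A5 is 16 semitones, which makes it a major tenth; the second version is higher, so the direction is up.
Checking another pair — A3 → C#5 — gives the same interval.

up a major tenth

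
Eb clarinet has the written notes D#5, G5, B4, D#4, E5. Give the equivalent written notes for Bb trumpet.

First find concert pitch: the Eb clarinet sounds a minor third above written, so D#5 G5 B4 D#4 E5 sounds F#5 Bb5 D5 F#4 G5.
Then write for Bb trumpet: it sounds a major second below written, so the part must be a major second above concert.
F#5 → G#5
Bb5 → C6
D5 → E5
F#4 → G#4
G5 → A5

G#5 C6 E5 G#4 A5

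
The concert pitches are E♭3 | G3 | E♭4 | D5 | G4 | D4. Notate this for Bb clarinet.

F3 A3 F4 E5 A4 E4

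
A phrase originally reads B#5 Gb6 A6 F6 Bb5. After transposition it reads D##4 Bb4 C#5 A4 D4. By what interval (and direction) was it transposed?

Take the first pair: B#5 → D##4. B to D spans 13 letter names, so the interval is some kind of thirteenth.
D##4 to B#5 is 20 semitones, which makes it a minor thirteenth; the second version is lower, so the direction is down.
Checking another pair — Bb5 → D4 — gives the same interval.

down a minor thirteenth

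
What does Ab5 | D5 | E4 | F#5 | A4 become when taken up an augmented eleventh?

D7 G#6 A#5 B#6 D#6

Ab5 → D7
D5 → G#6
E4 → A#5
F#5 → B#6
A4 → D#6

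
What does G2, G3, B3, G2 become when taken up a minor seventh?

G2: a seventh up reaches F, and 10 semitones makes it F3.
A minor seventh up from G3 gives F4.
A minor seventh up from B3 gives A4.
A minor seventh up from G2 gives F3.

F3 F4 A4 F3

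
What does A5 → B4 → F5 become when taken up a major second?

A major second up from A5 gives B5.
B4: a second up reaches C, and 2 semitones makes it C#5.
F5 up a major second is G5.

B5 C#5 G5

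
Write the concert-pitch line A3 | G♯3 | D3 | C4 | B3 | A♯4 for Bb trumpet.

B3 A#3 E3 D4 C#4 B#4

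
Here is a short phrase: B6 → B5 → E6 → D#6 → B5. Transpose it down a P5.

B6 down a perfect fifth is E6.
B5: a fifth down reaches E, and 7 semitones makes it E5.
A perfect fifth down from E6 gives A5.
D#6 down a perfect fifth is G#5.
A perfect fifth down from B5 gives E5.

E6 E5 A5 G#5 E5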